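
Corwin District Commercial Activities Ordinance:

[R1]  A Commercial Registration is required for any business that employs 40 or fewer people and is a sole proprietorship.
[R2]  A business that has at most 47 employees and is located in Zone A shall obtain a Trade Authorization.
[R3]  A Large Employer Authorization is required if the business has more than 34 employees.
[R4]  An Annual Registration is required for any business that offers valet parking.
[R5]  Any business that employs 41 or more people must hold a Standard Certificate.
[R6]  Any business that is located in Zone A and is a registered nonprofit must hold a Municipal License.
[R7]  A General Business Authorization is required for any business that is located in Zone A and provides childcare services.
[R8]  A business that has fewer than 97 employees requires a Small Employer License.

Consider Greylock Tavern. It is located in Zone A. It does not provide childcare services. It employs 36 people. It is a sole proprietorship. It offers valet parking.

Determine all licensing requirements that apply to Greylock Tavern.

[R1] employees 36 ≤ 40; is a sole proprietorship → Commercial Registration required.
[R2] employees 36 ≤ 47; is located in Zone A → Trade Authorization required.
[R3] employees 36 > 34 → Large Employer Authorization required.
[R4] offers valet parking → Annual Registration required.
[R5] employees 36 < 41 → Standard Certificate not required.
[R6] is located in Zone A; is a sole proprietorship (not: is a registered nonprofit) → Municipal License not required.
[R7] is located in Zone A; does not provide childcare services → General Business Authorization not required.
[R8] employees 36 < 97 → Small Employer License required.

Annual Registration, Commercial Registration, Large Employer Authorization, Small Employer License, Trade Authorization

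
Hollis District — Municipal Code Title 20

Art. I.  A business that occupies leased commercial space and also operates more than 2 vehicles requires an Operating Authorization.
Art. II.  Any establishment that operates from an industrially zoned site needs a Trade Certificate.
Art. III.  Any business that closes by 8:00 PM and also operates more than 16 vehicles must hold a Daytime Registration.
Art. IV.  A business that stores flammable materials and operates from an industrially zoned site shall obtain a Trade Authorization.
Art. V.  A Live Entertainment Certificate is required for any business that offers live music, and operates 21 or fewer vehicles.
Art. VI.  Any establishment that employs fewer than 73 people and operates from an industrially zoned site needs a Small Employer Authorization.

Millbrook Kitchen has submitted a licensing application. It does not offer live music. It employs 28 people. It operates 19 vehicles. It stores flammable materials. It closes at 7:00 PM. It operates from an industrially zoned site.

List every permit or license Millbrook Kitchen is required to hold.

Art. I. operates from an industrially zoned site (not: occupies leased commercial space); vehicles 19 > 2 → Operating Authorization not required.
Art. II. operates from an industrially zoned site → Trade Certificate required.
Art. III. closes 7:00 PM, at/before 8:00 PM; vehicles 19 > 16 → Daytime Registration required.
Art. IV. stores flammable materials; operates from an industrially zoned site → Trade Authorization required.
Art. V. does not offer live music; vehicles 19 ≤ 21 → Live Entertainment Certificate not required.
Art. VI. employees 28 < 73; operates from an industrially zoned site → Small Employer Authorization required.

Daytime Registration, Small Employer Authorization, Trade Authorization, Trade Certificate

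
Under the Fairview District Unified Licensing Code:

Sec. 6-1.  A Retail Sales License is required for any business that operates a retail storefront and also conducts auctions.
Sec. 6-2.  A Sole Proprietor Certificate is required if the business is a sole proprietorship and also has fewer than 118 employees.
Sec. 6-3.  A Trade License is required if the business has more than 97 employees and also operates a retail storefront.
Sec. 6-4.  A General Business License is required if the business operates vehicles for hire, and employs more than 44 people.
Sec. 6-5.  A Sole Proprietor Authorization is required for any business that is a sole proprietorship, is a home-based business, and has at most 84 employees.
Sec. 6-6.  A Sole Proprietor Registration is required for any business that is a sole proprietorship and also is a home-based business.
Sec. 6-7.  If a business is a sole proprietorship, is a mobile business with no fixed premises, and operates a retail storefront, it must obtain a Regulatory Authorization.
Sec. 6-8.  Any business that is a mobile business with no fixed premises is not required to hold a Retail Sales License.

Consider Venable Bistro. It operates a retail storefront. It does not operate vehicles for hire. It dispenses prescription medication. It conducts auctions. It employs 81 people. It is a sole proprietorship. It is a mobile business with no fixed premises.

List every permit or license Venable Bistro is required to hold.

Regulatory Authorization, Sole Proprietor Certificate

Sec. 6-1. operates a retail storefront; conducts auctions → Retail Sales License required.
Sec. 6-2. is a sole proprietorship; employees 81 < 118 → Sole Proprietor Certificate required.
Sec. 6-3. employees 81 ≤ 97; operates a retail storefront → Trade License not required.
Sec. 6-4. does not operate vehicles for hire; employees 81 > 44 → General Business License not required.
Sec. 6-5. is a sole proprietorship; is a mobile business with no fixed premises (not: is a home-based business); employees 81 ≤ 84 → Sole Proprietor Authorization not required.
Sec. 6-6. is a sole proprietorship; is a mobile business with no fixed premises (not: is a home-based business) → Sole Proprietor Registration not required.
Sec. 6-7. is a sole proprietorship; is a mobile business with no fixed premises; operates a retail storefront → Regulatory Authorization required.
Sec. 6-8. is a mobile business with no fixed premises → exempt from Retail Sales License.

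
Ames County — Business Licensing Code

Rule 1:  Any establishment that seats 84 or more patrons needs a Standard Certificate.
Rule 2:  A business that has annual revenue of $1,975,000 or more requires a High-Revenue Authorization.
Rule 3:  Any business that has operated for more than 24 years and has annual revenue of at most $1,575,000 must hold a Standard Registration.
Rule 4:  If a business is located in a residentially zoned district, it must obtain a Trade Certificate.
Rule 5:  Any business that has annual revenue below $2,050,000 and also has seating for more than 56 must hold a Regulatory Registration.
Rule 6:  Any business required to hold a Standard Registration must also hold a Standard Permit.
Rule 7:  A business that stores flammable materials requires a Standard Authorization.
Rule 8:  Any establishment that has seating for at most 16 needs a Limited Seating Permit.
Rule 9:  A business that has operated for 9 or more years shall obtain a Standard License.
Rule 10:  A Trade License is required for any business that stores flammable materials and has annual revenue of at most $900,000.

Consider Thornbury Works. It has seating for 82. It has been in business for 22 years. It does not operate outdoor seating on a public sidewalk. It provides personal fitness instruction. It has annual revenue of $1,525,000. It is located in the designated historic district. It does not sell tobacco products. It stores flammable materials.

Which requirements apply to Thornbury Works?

Regulatory Registration, Standard Authorization, Standard License

Rule 1: seating 82 < 84 → Standard Certificate not required.
Rule 2: revenue $1,525,000 < $1,975,000 → High-Revenue Authorization not required.
Rule 3: years in business 22 ≤ 24; revenue $1,525,000 ≤ $1,575,000 → Standard Registration not required.
Rule 4: is located in the designated historic district (not: is located in a residentially zoned district) → Trade Certificate not required.
Rule 5: revenue $1,525,000 < $2,050,000; seating 82 > 56 → Regulatory Registration required.
Rule 6: Standard Registration is not required → no effect.
Rule 7: stores flammable materials → Standard Authorization required.
Rule 8: seating 82 > 16 → Limited Seating Permit not required.
Rule 9: years in business 22 ≥ 9 → Standard License required.
Rule 10: stores flammable materials; revenue $1,525,000 > $900,000 → Trade License not required.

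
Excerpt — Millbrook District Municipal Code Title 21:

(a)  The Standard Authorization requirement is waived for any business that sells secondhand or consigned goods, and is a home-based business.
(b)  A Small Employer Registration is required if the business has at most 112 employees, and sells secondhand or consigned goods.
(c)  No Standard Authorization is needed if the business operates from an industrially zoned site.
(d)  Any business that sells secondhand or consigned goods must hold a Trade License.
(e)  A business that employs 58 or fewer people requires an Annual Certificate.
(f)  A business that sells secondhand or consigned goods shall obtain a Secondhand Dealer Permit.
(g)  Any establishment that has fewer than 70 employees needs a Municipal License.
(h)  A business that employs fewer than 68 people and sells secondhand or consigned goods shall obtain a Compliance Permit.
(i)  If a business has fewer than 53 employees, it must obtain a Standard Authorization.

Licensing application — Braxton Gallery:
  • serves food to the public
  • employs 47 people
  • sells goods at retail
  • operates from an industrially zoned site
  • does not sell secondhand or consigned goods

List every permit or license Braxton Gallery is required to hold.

(a) does not sell secondhand or consigned goods; operates from an industrially zoned site (not: is a home-based business) → Standard Authorization exemption does not apply.
(b) employees 47 ≤ 112; does not sell secondhand or consigned goods → Small Employer Registration not required.
(c) operates from an industrially zoned site → exempt from Standard Authorization.
(d) does not sell secondhand or consigned goods → Trade License not required.
(e) employees 47 ≤ 58 → Annual Certificate required.
(f) does not sell secondhand or consigned goods → Secondhand Dealer Permit not required.
(g) employees 47 < 70 → Municipal License required.
(h) employees 47 < 68; does not sell secondhand or consigned goods → Compliance Permit not required.
(i) employees 47 < 53 → Standard Authorization required.

Annual Certificate, Municipal License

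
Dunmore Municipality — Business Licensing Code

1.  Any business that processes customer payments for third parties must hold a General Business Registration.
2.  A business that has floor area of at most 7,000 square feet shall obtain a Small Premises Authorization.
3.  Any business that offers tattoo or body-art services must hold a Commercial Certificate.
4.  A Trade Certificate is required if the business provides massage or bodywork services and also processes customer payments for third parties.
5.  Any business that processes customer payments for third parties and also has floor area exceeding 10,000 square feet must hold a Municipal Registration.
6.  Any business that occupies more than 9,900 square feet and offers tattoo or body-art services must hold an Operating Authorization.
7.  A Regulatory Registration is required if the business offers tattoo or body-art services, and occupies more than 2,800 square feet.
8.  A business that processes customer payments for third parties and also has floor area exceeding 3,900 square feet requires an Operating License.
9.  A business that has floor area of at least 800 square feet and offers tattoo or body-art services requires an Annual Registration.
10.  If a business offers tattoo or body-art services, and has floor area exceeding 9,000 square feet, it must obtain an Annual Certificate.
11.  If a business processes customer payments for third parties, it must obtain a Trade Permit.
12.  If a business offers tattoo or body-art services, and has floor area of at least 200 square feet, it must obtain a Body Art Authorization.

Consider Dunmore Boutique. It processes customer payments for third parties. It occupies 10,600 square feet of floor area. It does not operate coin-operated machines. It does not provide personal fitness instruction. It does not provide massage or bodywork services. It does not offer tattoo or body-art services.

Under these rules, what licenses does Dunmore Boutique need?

1. processes customer payments for third parties → General Business Registration required.
2. floor area 10,600 square feet > 7,000 square feet → Small Premises Authorization not required.
3. does not offer tattoo or body-art services → Commercial Certificate not required.
4. does not provide massage or bodywork services; processes customer payments for third parties → Trade Certificate not required.
5. processes customer payments for third parties; floor area 10,600 square feet > 10,000 square feet → Municipal Registration required.
6. floor area 10,600 square feet > 9,900 square feet; does not offer tattoo or body-art services → Operating Authorization not required.
7. does not offer tattoo or body-art services; floor area 10,600 square feet > 2,800 square feet → Regulatory Registration not required.
8. processes customer payments for third parties; floor area 10,600 square feet > 3,900 square feet → Operating License required.
9. floor area 10,600 square feet ≥ 800 square feet; does not offer tattoo or body-art services → Annual Registration not required.
10. does not offer tattoo or body-art services; floor area 10,600 square feet > 9,000 square feet → Annual Certificate not required.
11. processes customer payments for third parties → Trade Permit required.
12. does not offer tattoo or body-art services; floor area 10,600 square feet ≥ 200 square feet → Body Art Authorization not required.

General Business Registration, Municipal Registration, Operating License, Trade Permit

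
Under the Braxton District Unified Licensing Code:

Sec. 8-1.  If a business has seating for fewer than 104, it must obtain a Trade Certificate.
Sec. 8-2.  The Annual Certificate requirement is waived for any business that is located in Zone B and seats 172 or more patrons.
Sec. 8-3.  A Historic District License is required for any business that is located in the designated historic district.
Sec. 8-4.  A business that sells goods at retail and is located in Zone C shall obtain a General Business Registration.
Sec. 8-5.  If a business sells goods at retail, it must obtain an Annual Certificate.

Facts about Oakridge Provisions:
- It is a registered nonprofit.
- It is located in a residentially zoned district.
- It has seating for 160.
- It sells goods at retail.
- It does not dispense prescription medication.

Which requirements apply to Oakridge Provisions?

Sec. 8-1. seating 160 ≥ 104 → Trade Certificate not required.
Sec. 8-2. is located in a residentially zoned district (not: is located in Zone B); seating 160 < 172 → Annual Certificate exemption does not apply.
Sec. 8-3. is located in a residentially zoned district (not: is located in the designated historic district) → Historic District License not required.
Sec. 8-4. sells goods at retail; is located in a residentially zoned district (not: is located in Zone C) → General Business Registration not required.
Sec. 8-5. sells goods at retail → Annual Certificate required.

Annual Certificate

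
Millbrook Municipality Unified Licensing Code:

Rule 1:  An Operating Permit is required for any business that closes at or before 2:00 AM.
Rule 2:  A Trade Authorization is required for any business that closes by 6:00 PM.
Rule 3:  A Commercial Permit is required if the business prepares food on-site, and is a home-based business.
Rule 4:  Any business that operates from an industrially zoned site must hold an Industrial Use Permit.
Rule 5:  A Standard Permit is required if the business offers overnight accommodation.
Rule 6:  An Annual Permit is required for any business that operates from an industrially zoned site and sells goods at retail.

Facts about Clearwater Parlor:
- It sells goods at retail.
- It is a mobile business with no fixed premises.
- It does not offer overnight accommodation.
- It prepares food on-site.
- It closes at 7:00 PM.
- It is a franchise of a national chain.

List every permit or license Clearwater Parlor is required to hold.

Operating Permit

Rule 1: closes 7:00 PM, at/before 2:00 AM → Operating Permit required.
Rule 2: closes 7:00 PM, after 6:00 PM → Trade Authorization not required.
Rule 3: prepares food on-site; is a mobile business with no fixed premises (not: is a home-based business) → Commercial Permit not required.
Rule 4: is a mobile business with no fixed premises (not: operates from an industrially zoned site) → Industrial Use Permit not required.
Rule 5: does not offer overnight accommodation → Standard Permit not required.
Rule 6: is a mobile business with no fixed premises (not: operates from an industrially zoned site); sells goods at retail → Annual Permit not required.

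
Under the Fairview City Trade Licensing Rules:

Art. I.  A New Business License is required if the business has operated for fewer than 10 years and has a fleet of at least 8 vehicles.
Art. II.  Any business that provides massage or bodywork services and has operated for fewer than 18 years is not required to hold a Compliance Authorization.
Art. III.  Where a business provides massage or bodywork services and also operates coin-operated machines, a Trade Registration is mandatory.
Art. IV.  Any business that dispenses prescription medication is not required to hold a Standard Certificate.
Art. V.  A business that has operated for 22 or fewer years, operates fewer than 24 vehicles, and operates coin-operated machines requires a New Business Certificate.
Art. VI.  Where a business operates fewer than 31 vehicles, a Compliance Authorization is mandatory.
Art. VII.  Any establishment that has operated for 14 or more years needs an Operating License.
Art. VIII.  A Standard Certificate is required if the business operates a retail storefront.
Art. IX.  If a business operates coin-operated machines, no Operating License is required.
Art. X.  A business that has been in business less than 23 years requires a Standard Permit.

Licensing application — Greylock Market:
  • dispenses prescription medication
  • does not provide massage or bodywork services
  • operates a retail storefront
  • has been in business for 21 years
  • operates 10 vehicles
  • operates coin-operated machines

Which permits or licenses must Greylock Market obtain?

Compliance Authorization, New Business Certificate, Standard Permit

Art. I. years in business 21 ≥ 10; vehicles 10 ≥ 8 → New Business License not required.
Art. II. does not provide massage or bodywork services; years in business 21 ≥ 18 → Compliance Authorization exemption does not apply.
Art. III. does not provide massage or bodywork services; operates coin-operated machines → Trade Registration not required.
Art. IV. dispenses prescription medication → exempt from Standard Certificate.
Art. V. years in business 21 ≤ 22; vehicles 10 < 24; operates coin-operated machines → New Business Certificate required.
Art. VI. vehicles 10 < 31 → Compliance Authorization required.
Art. VII. years in business 21 ≥ 14 → Operating License required.
Art. VIII. operates a retail storefront → Standard Certificate required.
Art. IX. operates coin-operated machines → exempt from Operating License.
Art. X. years in business 21 < 23 → Standard Permit required.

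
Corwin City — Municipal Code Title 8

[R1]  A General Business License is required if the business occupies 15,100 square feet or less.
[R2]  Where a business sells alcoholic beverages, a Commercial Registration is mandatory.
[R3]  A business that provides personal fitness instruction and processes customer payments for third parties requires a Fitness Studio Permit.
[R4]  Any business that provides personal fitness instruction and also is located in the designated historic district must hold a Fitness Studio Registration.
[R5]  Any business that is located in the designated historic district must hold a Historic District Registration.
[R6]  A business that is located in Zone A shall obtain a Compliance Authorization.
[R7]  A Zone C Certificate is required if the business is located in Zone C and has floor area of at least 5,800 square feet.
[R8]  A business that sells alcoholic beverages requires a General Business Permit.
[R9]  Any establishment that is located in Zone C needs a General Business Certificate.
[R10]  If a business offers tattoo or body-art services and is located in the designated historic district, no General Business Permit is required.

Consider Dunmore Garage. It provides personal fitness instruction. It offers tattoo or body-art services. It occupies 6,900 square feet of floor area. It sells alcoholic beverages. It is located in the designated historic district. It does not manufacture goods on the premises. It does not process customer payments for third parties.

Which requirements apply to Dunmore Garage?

Commercial Registration, Fitness Studio Registration, General Business License, Historic District Registration

[R1] floor area 6,900 square feet ≤ 15,100 square feet → General Business License required.
[R2] sells alcoholic beverages → Commercial Registration required.
[R3] provides personal fitness instruction; does not process customer payments for third parties → Fitness Studio Permit not required.
[R4] provides personal fitness instruction; is located in the designated historic district → Fitness Studio Registration required.
[R5] is located in the designated historic district → Historic District Registration required.
[R6] is located in the designated historic district (not: is located in Zone A) → Compliance Authorization not required.
[R7] is located in the designated historic district (not: is located in Zone C); floor area 6,900 square feet ≥ 5,800 square feet → Zone C Certificate not required.
[R8] sells alcoholic beverages → General Business Permit required.
[R9] is located in the designated historic district (not: is located in Zone C) → General Business Certificate not required.
[R10] offers tattoo or body-art services; is located in the designated historic district → exempt from General Business Permit.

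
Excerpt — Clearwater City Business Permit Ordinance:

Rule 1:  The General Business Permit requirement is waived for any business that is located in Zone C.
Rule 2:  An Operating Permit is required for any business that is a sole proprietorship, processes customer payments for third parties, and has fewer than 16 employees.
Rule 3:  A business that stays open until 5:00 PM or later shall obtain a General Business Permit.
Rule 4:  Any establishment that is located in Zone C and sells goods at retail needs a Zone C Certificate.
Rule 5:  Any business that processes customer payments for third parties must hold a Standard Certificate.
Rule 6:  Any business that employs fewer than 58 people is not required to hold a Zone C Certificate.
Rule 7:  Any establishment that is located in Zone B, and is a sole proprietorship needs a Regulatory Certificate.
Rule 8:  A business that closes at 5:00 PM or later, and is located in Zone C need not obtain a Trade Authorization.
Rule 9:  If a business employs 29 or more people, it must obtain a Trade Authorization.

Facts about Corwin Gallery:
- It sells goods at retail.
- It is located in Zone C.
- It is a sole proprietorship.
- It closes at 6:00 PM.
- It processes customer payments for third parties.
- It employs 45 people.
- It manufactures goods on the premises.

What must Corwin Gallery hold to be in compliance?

Rule 1: is located in Zone C → exempt from General Business Permit.
Rule 2: is a sole proprietorship; processes customer payments for third parties; employees 45 ≥ 16 → Operating Permit not required.
Rule 3: closes 6:00 PM, after 5:00 PM → General Business Permit required.
Rule 4: is located in Zone C; sells goods at retail → Zone C Certificate required.
Rule 5: processes customer payments for third parties → Standard Certificate required.
Rule 6: employees 45 < 58 → exempt from Zone C Certificate.
Rule 7: is located in Zone C (not: is located in Zone B); is a sole proprietorship → Regulatory Certificate not required.
Rule 8: closes 6:00 PM, after 5:00 PM; is located in Zone C → exempt from Trade Authorization.
Rule 9: employees 45 ≥ 29 → Trade Authorization required.

Standard Certificate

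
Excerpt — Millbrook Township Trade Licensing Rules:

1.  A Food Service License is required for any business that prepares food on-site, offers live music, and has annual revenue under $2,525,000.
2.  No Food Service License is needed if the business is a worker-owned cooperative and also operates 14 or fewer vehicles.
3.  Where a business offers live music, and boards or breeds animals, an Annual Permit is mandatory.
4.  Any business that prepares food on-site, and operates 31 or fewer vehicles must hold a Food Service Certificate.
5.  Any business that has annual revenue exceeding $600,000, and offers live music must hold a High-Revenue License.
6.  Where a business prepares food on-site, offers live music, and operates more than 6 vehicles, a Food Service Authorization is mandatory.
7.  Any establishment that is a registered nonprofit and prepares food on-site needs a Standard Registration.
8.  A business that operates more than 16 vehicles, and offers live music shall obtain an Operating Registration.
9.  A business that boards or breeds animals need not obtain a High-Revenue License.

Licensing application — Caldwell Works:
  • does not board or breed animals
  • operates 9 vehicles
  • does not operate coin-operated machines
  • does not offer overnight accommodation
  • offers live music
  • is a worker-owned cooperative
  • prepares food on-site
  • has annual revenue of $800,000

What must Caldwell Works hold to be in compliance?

Food Service Authorization, Food Service Certificate, High-Revenue License

1. prepares food on-site; offers live music; revenue $800,000 < $2,525,000 → Food Service License required.
2. is a worker-owned cooperative; vehicles 9 ≤ 14 → exempt from Food Service License.
3. offers live music; does not board or breed animals → Annual Permit not required.
4. prepares food on-site; vehicles 9 ≤ 31 → Food Service Certificate required.
5. revenue $800,000 > $600,000; offers live music → High-Revenue License required.
6. prepares food on-site; offers live music; vehicles 9 > 6 → Food Service Authorization required.
7. is a worker-owned cooperative (not: is a registered nonprofit); prepares food on-site → Standard Registration not required.
8. vehicles 9 ≤ 16; offers live music → Operating Registration not required.
9. does not board or breed animals → High-Revenue License exemption does not apply.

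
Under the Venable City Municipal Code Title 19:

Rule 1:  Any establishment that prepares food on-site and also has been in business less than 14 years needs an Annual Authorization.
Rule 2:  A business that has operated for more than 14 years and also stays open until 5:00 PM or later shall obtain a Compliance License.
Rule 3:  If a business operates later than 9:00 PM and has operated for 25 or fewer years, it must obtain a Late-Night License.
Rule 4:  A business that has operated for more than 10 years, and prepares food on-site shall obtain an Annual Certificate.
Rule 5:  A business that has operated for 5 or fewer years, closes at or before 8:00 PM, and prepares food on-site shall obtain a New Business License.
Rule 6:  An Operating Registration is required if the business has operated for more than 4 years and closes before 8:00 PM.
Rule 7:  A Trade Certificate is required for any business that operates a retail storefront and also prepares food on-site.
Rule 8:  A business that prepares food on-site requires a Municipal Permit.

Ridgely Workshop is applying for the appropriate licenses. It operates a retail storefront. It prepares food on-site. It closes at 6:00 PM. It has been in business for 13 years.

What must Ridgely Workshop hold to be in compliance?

Annual Authorization, Annual Certificate, Municipal Permit, Operating Registration, Trade Certificate

Rule 1: prepares food on-site; years in business 13 < 14 → Annual Authorization required.
Rule 2: years in business 13 ≤ 14; closes 6:00 PM, after 5:00 PM → Compliance License not required.
Rule 3: closes 6:00 PM, at/before 9:00 PM; years in business 13 ≤ 25 → Late-Night License not required.
Rule 4: years in business 13 > 10; prepares food on-site → Annual Certificate required.
Rule 5: years in business 13 > 5; closes 6:00 PM, at/before 8:00 PM; prepares food on-site → New Business License not required.
Rule 6: years in business 13 > 4; closes 6:00 PM, at/before 8:00 PM → Operating Registration required.
Rule 7: operates a retail storefront; prepares food on-site → Trade Certificate required.
Rule 8: prepares food on-site → Municipal Permit required.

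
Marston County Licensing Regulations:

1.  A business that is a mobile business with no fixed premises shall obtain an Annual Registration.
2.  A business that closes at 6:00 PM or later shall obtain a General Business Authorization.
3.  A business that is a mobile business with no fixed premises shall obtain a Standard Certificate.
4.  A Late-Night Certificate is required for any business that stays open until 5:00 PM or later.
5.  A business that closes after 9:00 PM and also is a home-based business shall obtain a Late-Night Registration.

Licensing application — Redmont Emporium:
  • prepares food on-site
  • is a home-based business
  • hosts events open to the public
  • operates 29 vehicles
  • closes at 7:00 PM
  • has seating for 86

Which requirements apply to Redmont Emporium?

General Business Authorization, Late-Night Certificate

1. is a home-based business (not: is a mobile business with no fixed premises) → Annual Registration not required.
2. closes 7:00 PM, after 6:00 PM → General Business Authorization required.
3. is a home-based business (not: is a mobile business with no fixed premises) → Standard Certificate not required.
4. closes 7:00 PM, after 5:00 PM → Late-Night Certificate required.
5. closes 7:00 PM, at/before 9:00 PM; is a home-based business → Late-Night Registration not required.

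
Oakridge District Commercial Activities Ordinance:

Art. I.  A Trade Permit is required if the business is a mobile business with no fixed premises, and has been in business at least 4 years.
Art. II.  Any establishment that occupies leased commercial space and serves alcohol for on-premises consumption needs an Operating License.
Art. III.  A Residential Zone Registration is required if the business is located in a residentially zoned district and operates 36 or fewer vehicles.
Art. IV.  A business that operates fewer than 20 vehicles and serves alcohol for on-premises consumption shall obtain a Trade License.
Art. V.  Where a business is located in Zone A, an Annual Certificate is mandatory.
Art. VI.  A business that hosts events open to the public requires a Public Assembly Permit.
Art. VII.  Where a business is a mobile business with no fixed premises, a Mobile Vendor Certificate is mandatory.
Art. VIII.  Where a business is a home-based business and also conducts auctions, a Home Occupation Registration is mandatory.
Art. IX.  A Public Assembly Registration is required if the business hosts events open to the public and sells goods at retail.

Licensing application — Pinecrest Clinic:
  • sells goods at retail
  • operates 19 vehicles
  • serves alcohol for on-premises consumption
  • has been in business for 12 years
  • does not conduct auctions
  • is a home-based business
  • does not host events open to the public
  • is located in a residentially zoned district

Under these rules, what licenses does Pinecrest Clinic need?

Art. I. is a home-based business (not: is a mobile business with no fixed premises); years in business 12 ≥ 4 → Trade Permit not required.
Art. II. is a home-based business (not: occupies leased commercial space); serves alcohol for on-premises consumption → Operating License not required.
Art. III. is located in a residentially zoned district; vehicles 19 ≤ 36 → Residential Zone Registration required.
Art. IV. vehicles 19 < 20; serves alcohol for on-premises consumption → Trade License required.
Art. V. is located in a residentially zoned district (not: is located in Zone A) → Annual Certificate not required.
Art. VI. does not host events open to the public → Public Assembly Permit not required.
Art. VII. is a home-based business (not: is a mobile business with no fixed premises) → Mobile Vendor Certificate not required.
Art. VIII. is a home-based business; does not conduct auctions → Home Occupation Registration not required.
Art. IX. does not host events open to the public; sells goods at retail → Public Assembly Registration not required.

Residential Zone Registration, Trade License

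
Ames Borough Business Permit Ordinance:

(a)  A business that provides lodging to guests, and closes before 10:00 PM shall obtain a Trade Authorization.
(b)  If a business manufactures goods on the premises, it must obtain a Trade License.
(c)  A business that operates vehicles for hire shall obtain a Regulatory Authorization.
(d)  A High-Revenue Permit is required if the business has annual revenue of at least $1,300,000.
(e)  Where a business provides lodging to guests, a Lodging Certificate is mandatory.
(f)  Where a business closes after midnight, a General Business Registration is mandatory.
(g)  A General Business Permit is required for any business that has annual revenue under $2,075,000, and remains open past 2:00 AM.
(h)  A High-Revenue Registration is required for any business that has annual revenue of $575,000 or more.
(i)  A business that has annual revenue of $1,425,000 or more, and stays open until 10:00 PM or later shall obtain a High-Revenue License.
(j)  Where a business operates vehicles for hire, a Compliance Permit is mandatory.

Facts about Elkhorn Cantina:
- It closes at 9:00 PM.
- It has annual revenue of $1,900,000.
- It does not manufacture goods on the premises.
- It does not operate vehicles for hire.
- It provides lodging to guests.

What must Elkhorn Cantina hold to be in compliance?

High-Revenue Permit, High-Revenue Registration, Lodging Certificate, Trade Authorization

(a) provides lodging to guests; closes 9:00 PM, at/before 10:00 PM → Trade Authorization required.
(b) does not manufacture goods on the premises → Trade License not required.
(c) does not operate vehicles for hire → Regulatory Authorization not required.
(d) revenue $1,900,000 ≥ $1,300,000 → High-Revenue Permit required.
(e) provides lodging to guests → Lodging Certificate required.
(f) closes 9:00 PM, at/before midnight → General Business Registration not required.
(g) revenue $1,900,000 < $2,075,000; closes 9:00 PM, at/before 2:00 AM → General Business Permit not required.
(h) revenue $1,900,000 ≥ $575,000 → High-Revenue Registration required.
(i) revenue $1,900,000 ≥ $1,425,000; closes 9:00 PM, at/before 10:00 PM → High-Revenue License not required.
(j) does not operate vehicles for hire → Compliance Permit not required.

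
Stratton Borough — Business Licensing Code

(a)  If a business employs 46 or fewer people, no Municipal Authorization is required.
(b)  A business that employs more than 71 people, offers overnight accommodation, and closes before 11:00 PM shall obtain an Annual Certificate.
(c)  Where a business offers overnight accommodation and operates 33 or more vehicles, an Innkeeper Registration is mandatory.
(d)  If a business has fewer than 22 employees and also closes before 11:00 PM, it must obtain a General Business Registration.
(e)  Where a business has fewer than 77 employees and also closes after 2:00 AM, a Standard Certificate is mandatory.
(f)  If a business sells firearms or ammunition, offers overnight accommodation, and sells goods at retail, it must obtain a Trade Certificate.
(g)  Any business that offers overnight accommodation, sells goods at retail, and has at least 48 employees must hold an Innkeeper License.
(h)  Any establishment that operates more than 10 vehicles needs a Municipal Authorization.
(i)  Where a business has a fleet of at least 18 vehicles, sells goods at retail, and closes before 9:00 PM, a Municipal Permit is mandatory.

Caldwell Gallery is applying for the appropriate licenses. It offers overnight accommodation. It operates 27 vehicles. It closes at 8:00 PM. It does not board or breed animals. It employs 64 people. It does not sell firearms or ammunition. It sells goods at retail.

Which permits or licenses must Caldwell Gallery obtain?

Innkeeper License, Municipal Authorization, Municipal Permit

(a) employees 64 > 46 → Municipal Authorization exemption does not apply.
(b) employees 64 ≤ 71; offers overnight accommodation; closes 8:00 PM, at/before 11:00 PM → Annual Certificate not required.
(c) offers overnight accommodation; vehicles 27 < 33 → Innkeeper Registration not required.
(d) employees 64 ≥ 22; closes 8:00 PM, at/before 11:00 PM → General Business Registration not required.
(e) employees 64 < 77; closes 8:00 PM, at/before 2:00 AM → Standard Certificate not required.
(f) does not sell firearms or ammunition; offers overnight accommodation; sells goods at retail → Trade Certificate not required.
(g) offers overnight accommodation; sells goods at retail; employees 64 ≥ 48 → Innkeeper License required.
(h) vehicles 27 > 10 → Municipal Authorization required.
(i) vehicles 27 ≥ 18; sells goods at retail; closes 8:00 PM, at/before 9:00 PM → Municipal Permit required.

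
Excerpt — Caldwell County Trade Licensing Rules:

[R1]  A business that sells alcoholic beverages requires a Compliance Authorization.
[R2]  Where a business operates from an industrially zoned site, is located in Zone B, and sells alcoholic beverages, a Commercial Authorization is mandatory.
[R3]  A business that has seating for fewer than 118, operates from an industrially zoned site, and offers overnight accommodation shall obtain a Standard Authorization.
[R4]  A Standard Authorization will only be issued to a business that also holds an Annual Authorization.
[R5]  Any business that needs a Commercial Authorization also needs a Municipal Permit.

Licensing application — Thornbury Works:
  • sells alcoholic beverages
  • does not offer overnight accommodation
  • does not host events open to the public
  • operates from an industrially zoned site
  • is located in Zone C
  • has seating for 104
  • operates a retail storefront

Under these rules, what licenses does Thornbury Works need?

Compliance Authorization

[R1] sells alcoholic beverages → Compliance Authorization required.
[R2] operates from an industrially zoned site; is located in Zone C (not: is located in Zone B); sells alcoholic beverages → Commercial Authorization not required.
[R3] seating 104 < 118; operates from an industrially zoned site; does not offer overnight accommodation → Standard Authorization not required.
[R4] Standard Authorization is not required → no effect.
[R5] Commercial Authorization is not required → no effect.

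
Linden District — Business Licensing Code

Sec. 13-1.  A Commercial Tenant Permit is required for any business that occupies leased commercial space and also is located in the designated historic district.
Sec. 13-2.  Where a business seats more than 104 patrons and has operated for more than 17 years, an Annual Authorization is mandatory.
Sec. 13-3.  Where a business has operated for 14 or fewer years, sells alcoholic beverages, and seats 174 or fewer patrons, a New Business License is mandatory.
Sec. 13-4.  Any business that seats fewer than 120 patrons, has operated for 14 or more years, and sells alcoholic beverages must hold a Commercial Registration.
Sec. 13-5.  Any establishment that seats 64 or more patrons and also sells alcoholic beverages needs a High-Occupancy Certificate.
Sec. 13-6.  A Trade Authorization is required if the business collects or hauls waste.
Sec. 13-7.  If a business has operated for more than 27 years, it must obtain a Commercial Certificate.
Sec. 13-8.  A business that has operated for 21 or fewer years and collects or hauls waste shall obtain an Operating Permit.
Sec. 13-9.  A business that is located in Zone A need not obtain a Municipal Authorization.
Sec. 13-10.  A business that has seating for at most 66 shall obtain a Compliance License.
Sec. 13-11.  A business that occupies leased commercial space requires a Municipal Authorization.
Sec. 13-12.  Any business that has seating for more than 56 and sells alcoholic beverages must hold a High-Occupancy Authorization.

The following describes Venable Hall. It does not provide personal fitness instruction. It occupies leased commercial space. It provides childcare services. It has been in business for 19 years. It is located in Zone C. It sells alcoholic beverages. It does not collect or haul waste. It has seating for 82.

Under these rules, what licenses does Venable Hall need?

Sec. 13-1. occupies leased commercial space; is located in Zone C (not: is located in the designated historic district) → Commercial Tenant Permit not required.
Sec. 13-2. seating 82 ≤ 104; years in business 19 > 17 → Annual Authorization not required.
Sec. 13-3. years in business 19 > 14; sells alcoholic beverages; seating 82 ≤ 174 → New Business License not required.
Sec. 13-4. seating 82 < 120; years in business 19 ≥ 14; sells alcoholic beverages → Commercial Registration required.
Sec. 13-5. seating 82 ≥ 64; sells alcoholic beverages → High-Occupancy Certificate required.
Sec. 13-6. does not collect or haul waste → Trade Authorization not required.
Sec. 13-7. years in business 19 ≤ 27 → Commercial Certificate not required.
Sec. 13-8. years in business 19 ≤ 21; does not collect or haul waste → Operating Permit not required.
Sec. 13-9. is located in Zone C (not: is located in Zone A) → Municipal Authorization exemption does not apply.
Sec. 13-10. seating 82 > 66 → Compliance License not required.
Sec. 13-11. occupies leased commercial space → Municipal Authorization required.
Sec. 13-12. seating 82 > 56; sells alcoholic beverages → High-Occupancy Authorization required.

Commercial Registration, High-Occupancy Authorization, High-Occupancy Certificate, Municipal Authorization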